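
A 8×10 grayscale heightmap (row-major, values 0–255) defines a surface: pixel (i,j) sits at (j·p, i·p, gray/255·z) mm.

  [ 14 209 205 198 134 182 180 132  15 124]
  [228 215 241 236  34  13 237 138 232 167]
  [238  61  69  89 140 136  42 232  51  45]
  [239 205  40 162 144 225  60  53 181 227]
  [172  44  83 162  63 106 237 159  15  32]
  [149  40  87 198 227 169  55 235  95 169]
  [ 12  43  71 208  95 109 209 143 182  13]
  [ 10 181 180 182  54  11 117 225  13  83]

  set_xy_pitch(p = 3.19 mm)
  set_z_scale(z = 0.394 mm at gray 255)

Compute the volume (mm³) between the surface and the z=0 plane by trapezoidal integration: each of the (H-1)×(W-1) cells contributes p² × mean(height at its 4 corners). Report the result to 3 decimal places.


height_mm = gray/255 × 0.394; cell vol = 3.19² × mean(4 corners)
unit = 3.19² × 0.394 / (4×255) = 0.00393077 mm³ per gray-sum
row 0: Σ corner-gray over 9 cells = 5735  → 22.5430
row 1: Σ corner-gray over 9 cells = 5010  → 19.6931
row 2: Σ corner-gray over 9 cells = 4529  → 17.8024
row 3: Σ corner-gray over 9 cells = 4548  → 17.8771
row 4: Σ corner-gray over 9 cells = 4472  → 17.5784
row 5: Σ corner-gray over 9 cells = 4675  → 18.3763
row 6: Σ corner-gray over 9 cells = 4164  → 16.3677
Σ rows: total corner-gray = 33133  → 130.2381 mm³

130.238


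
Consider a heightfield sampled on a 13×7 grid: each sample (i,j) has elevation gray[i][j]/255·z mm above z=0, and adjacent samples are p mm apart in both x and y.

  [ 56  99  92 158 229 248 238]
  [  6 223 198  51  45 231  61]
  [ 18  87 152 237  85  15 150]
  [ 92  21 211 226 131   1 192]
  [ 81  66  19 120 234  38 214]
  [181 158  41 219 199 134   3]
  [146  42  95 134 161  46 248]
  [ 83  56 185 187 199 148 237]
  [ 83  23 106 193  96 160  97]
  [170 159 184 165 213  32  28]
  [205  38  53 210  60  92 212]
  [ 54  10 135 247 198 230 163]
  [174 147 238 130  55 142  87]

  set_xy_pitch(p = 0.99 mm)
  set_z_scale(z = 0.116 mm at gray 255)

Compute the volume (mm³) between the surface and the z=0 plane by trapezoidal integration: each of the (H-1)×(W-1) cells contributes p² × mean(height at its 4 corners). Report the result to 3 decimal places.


4.132

height_mm = gray/255 × 0.116; cell vol = 0.99² × mean(4 corners)
unit = 0.99² × 0.116 / (4×255) = 0.000111462 mm³ per gray-sum
row 0: Σ corner-gray over 6 cells = 3509  → 0.3911
row 1: Σ corner-gray over 6 cells = 2883  → 0.3213
row 2: Σ corner-gray over 6 cells = 2784  → 0.3103
row 3: Σ corner-gray over 6 cells = 2713  → 0.3024
row 4: Σ corner-gray over 6 cells = 2935  → 0.3271
row 5: Σ corner-gray over 6 cells = 3036  → 0.3384
row 6: Σ corner-gray over 6 cells = 3220  → 0.3589
row 7: Σ corner-gray over 6 cells = 3206  → 0.3573
row 8: Σ corner-gray over 6 cells = 3040  → 0.3388
row 9: Σ corner-gray over 6 cells = 3027  → 0.3374
row 10: Σ corner-gray over 6 cells = 3180  → 0.3545
row 11: Σ corner-gray over 6 cells = 3542  → 0.3948
Σ rows: total corner-gray = 37075  → 4.1325 mm³


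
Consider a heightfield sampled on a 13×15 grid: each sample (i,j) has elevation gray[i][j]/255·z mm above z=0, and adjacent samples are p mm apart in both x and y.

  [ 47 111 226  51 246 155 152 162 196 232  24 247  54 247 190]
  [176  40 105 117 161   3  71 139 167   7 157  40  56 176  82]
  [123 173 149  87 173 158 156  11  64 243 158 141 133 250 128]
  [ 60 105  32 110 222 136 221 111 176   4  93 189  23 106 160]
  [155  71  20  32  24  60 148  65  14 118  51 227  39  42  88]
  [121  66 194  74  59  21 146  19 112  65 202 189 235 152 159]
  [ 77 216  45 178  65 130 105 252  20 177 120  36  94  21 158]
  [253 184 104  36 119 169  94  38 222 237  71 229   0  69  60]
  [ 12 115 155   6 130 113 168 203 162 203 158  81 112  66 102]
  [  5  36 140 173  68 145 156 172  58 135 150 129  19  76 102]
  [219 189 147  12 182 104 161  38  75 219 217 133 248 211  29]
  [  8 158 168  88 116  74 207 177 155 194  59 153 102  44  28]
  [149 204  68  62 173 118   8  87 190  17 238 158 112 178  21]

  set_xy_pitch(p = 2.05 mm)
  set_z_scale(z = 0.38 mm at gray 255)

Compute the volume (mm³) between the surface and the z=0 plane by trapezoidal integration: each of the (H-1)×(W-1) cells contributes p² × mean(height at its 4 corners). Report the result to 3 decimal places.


height_mm = gray/255 × 0.38; cell vol = 2.05² × mean(4 corners)
unit = 2.05² × 0.38 / (4×255) = 0.00156564 mm³ per gray-sum
row 0: Σ corner-gray over 14 cells = 7179  → 11.2397
row 1: Σ corner-gray over 14 cells = 6779  → 10.6135
row 2: Σ corner-gray over 14 cells = 7319  → 11.4589
row 3: Σ corner-gray over 14 cells = 5341  → 8.3621
row 4: Σ corner-gray over 14 cells = 5413  → 8.4748
row 5: Σ corner-gray over 14 cells = 6501  → 10.1782
row 6: Σ corner-gray over 14 cells = 6610  → 10.3489
row 7: Σ corner-gray over 14 cells = 6915  → 10.8264
row 8: Σ corner-gray over 14 cells = 6479  → 10.1438
row 9: Σ corner-gray over 14 cells = 7141  → 11.1802
row 10: Σ corner-gray over 14 cells = 7546  → 11.8143
row 11: Σ corner-gray over 14 cells = 6822  → 10.6808
Σ rows: total corner-gray = 80045  → 125.3214 mm³

125.321


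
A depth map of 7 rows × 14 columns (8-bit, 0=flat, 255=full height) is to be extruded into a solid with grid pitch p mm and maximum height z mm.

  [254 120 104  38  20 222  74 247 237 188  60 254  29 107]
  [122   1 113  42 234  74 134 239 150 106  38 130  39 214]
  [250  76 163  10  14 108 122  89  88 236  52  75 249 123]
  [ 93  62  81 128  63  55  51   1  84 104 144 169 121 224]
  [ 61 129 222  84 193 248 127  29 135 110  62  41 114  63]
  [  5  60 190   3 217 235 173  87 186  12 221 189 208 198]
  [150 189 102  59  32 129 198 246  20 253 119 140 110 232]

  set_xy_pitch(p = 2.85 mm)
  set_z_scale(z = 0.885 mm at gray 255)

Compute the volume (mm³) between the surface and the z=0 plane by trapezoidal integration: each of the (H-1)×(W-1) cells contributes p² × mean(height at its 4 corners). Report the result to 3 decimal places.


height_mm = gray/255 × 0.885; cell vol = 2.85² × mean(4 corners)
unit = 2.85² × 0.885 / (4×255) = 0.00704746 mm³ per gray-sum
row 0: Σ corner-gray over 13 cells = 6483  → 45.6887
row 1: Σ corner-gray over 13 cells = 5873  → 41.3898
row 2: Σ corner-gray over 13 cells = 5380  → 37.9154
row 3: Σ corner-gray over 13 cells = 5555  → 39.1487
row 4: Σ corner-gray over 13 cells = 6877  → 48.4654
row 5: Σ corner-gray over 13 cells = 7341  → 51.7354
Σ rows: total corner-gray = 37509  → 264.3433 mm³

264.343


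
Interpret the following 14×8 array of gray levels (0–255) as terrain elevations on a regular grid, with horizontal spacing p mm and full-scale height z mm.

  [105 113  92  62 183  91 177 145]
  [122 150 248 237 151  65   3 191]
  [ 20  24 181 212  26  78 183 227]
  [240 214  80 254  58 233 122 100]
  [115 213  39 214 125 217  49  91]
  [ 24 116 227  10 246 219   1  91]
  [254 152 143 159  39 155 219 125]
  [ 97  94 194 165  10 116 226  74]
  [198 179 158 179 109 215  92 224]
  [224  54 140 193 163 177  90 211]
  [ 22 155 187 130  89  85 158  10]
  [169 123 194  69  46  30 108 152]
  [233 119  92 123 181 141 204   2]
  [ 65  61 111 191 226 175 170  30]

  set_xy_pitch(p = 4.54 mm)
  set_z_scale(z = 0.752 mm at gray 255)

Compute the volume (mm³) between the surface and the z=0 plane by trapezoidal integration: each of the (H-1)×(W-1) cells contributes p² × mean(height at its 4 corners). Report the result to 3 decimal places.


height_mm = gray/255 × 0.752; cell vol = 4.54² × mean(4 corners)
unit = 4.54² × 0.752 / (4×255) = 0.015196 mm³ per gray-sum
row 0: Σ corner-gray over 7 cells = 3707  → 56.3316
row 1: Σ corner-gray over 7 cells = 3676  → 55.8605
row 2: Σ corner-gray over 7 cells = 3917  → 59.5227
row 3: Σ corner-gray over 7 cells = 4182  → 63.5497
row 4: Σ corner-gray over 7 cells = 3673  → 55.8149
row 5: Σ corner-gray over 7 cells = 3866  → 58.7477
row 6: Σ corner-gray over 7 cells = 3894  → 59.1732
row 7: Σ corner-gray over 7 cells = 4067  → 61.8021
row 8: Σ corner-gray over 7 cells = 4355  → 66.1786
row 9: Σ corner-gray over 7 cells = 3709  → 56.3620
row 10: Σ corner-gray over 7 cells = 3101  → 47.1228
row 11: Σ corner-gray over 7 cells = 3416  → 51.9095
row 12: Σ corner-gray over 7 cells = 3918  → 59.5379
Σ rows: total corner-gray = 49481  → 751.9134 mm³

751.913


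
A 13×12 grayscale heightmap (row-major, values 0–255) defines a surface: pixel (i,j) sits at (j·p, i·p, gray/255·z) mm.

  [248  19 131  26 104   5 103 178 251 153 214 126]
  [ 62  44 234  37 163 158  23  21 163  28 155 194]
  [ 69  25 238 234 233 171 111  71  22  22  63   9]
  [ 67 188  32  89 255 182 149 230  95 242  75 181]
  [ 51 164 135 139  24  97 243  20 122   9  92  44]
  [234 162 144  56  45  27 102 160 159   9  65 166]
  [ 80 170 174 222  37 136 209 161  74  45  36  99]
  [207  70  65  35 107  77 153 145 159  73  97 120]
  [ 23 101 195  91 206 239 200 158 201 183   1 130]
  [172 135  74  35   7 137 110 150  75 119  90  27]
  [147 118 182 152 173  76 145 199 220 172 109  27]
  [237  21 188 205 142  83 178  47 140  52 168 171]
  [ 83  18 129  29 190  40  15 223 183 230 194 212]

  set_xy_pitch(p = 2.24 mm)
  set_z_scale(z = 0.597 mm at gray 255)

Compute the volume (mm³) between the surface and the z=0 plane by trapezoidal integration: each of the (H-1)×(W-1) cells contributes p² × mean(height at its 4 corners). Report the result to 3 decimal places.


height_mm = gray/255 × 0.597; cell vol = 2.24² × mean(4 corners)
unit = 2.24² × 0.597 / (4×255) = 0.00293677 mm³ per gray-sum
row 0: Σ corner-gray over 11 cells = 5050  → 14.8307
row 1: Σ corner-gray over 11 cells = 4766  → 13.9967
row 2: Σ corner-gray over 11 cells = 5780  → 16.9745
row 3: Σ corner-gray over 11 cells = 5507  → 16.1728
row 4: Σ corner-gray over 11 cells = 4443  → 13.0481
row 5: Σ corner-gray over 11 cells = 4965  → 14.5811
row 6: Σ corner-gray over 11 cells = 4996  → 14.6721
row 7: Σ corner-gray over 11 cells = 5592  → 16.4224
row 8: Σ corner-gray over 11 cells = 5366  → 15.7587
row 9: Σ corner-gray over 11 cells = 5329  → 15.6501
row 10: Σ corner-gray over 11 cells = 6122  → 17.9789
row 11: Σ corner-gray over 11 cells = 5653  → 16.6016
Σ rows: total corner-gray = 63569  → 186.6876 mm³

186.688


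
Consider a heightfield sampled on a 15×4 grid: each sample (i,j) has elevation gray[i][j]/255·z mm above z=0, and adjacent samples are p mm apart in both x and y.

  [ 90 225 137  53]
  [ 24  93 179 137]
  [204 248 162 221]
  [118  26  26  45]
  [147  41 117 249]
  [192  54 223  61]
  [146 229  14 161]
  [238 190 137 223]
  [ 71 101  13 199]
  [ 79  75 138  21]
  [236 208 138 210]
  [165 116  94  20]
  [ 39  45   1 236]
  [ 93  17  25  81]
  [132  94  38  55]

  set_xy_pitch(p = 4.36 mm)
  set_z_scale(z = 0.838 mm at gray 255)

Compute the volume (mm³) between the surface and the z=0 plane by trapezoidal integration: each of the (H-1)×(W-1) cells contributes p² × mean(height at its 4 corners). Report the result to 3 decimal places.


302.827

height_mm = gray/255 × 0.838; cell vol = 4.36² × mean(4 corners)
unit = 4.36² × 0.838 / (4×255) = 0.0156177 mm³ per gray-sum
row 0: Σ corner-gray over 3 cells = 1572  → 24.5510
row 1: Σ corner-gray over 3 cells = 1950  → 30.4545
row 2: Σ corner-gray over 3 cells = 1512  → 23.6139
row 3: Σ corner-gray over 3 cells = 979  → 15.2897
row 4: Σ corner-gray over 3 cells = 1519  → 23.7233
row 5: Σ corner-gray over 3 cells = 1600  → 24.9883
row 6: Σ corner-gray over 3 cells = 1908  → 29.7986
row 7: Σ corner-gray over 3 cells = 1613  → 25.1913
row 8: Σ corner-gray over 3 cells = 1024  → 15.9925
row 9: Σ corner-gray over 3 cells = 1664  → 25.9878
row 10: Σ corner-gray over 3 cells = 1743  → 27.2216
row 11: Σ corner-gray over 3 cells = 972  → 15.1804
row 12: Σ corner-gray over 3 cells = 625  → 9.7611
row 13: Σ corner-gray over 3 cells = 709  → 11.0729
Σ rows: total corner-gray = 19390  → 302.8270 mm³


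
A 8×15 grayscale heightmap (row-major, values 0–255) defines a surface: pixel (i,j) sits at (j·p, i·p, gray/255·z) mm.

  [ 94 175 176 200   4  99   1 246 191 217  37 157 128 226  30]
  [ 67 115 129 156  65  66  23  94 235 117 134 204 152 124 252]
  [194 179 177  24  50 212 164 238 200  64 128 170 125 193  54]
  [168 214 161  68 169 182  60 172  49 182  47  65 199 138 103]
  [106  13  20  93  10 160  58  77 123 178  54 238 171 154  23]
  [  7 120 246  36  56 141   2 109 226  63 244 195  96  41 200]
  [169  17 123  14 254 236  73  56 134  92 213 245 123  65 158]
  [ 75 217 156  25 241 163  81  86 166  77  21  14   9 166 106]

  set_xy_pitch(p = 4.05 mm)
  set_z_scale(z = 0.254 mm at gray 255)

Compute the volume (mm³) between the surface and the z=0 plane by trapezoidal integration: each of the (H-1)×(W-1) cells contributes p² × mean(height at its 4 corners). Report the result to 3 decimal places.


height_mm = gray/255 × 0.254; cell vol = 4.05² × mean(4 corners)
unit = 4.05² × 0.254 / (4×255) = 0.00408454 mm³ per gray-sum
row 0: Σ corner-gray over 14 cells = 7385  → 30.1644
row 1: Σ corner-gray over 14 cells = 7643  → 31.2182
row 2: Σ corner-gray over 14 cells = 7779  → 31.7737
row 3: Σ corner-gray over 14 cells = 6510  → 26.5904
row 4: Σ corner-gray over 14 cells = 6184  → 25.2588
row 5: Σ corner-gray over 14 cells = 6974  → 28.4856
row 6: Σ corner-gray over 14 cells = 6642  → 27.1295
Σ rows: total corner-gray = 49117  → 200.6206 mm³

200.621


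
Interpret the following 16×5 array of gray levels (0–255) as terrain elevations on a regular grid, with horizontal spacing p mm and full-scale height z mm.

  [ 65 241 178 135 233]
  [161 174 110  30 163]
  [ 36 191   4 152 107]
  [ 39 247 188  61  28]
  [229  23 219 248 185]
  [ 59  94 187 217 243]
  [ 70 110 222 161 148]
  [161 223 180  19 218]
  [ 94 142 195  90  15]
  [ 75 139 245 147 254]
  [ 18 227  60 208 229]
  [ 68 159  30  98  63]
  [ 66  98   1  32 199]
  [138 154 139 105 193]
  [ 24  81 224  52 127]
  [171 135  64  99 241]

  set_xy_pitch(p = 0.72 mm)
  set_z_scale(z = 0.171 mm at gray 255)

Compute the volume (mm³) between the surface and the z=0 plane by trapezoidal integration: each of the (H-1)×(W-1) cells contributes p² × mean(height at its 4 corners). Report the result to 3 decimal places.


2.779

height_mm = gray/255 × 0.171; cell vol = 0.72² × mean(4 corners)
unit = 0.72² × 0.171 / (4×255) = 8.69082e-05 mm³ per gray-sum
row 0: Σ corner-gray over 4 cells = 2358  → 0.2049
row 1: Σ corner-gray over 4 cells = 1789  → 0.1555
row 2: Σ corner-gray over 4 cells = 1896  → 0.1648
row 3: Σ corner-gray over 4 cells = 2453  → 0.2132
row 4: Σ corner-gray over 4 cells = 2692  → 0.2340
row 5: Σ corner-gray over 4 cells = 2502  → 0.2174
row 6: Σ corner-gray over 4 cells = 2427  → 0.2109
row 7: Σ corner-gray over 4 cells = 2186  → 0.1900
row 8: Σ corner-gray over 4 cells = 2354  → 0.2046
row 9: Σ corner-gray over 4 cells = 2628  → 0.2284
row 10: Σ corner-gray over 4 cells = 1942  → 0.1688
row 11: Σ corner-gray over 4 cells = 1232  → 0.1071
row 12: Σ corner-gray over 4 cells = 1654  → 0.1437
row 13: Σ corner-gray over 4 cells = 1992  → 0.1731
row 14: Σ corner-gray over 4 cells = 1873  → 0.1628
Σ rows: total corner-gray = 31978  → 2.7792 mm³


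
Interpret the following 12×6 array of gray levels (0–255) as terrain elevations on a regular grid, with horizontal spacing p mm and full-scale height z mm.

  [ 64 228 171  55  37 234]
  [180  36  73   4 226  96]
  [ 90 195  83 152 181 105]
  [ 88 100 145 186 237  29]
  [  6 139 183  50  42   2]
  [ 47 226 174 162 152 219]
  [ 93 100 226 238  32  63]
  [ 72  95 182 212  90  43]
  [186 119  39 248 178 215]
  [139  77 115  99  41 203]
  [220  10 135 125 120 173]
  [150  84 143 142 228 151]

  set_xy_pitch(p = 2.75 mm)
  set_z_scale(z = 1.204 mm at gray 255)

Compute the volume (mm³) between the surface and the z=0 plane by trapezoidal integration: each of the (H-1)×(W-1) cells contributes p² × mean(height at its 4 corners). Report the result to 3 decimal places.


height_mm = gray/255 × 1.204; cell vol = 2.75² × mean(4 corners)
unit = 2.75² × 1.204 / (4×255) = 0.00892672 mm³ per gray-sum
row 0: Σ corner-gray over 5 cells = 2234  → 19.9423
row 1: Σ corner-gray over 5 cells = 2371  → 21.1652
row 2: Σ corner-gray over 5 cells = 2870  → 25.6197
row 3: Σ corner-gray over 5 cells = 2289  → 20.4333
row 4: Σ corner-gray over 5 cells = 2530  → 22.5846
row 5: Σ corner-gray over 5 cells = 3042  → 27.1551
row 6: Σ corner-gray over 5 cells = 2621  → 23.3969
row 7: Σ corner-gray over 5 cells = 2842  → 25.3697
row 8: Σ corner-gray over 5 cells = 2575  → 22.9863
row 9: Σ corner-gray over 5 cells = 2179  → 19.4513
row 10: Σ corner-gray over 5 cells = 2668  → 23.8165
Σ rows: total corner-gray = 28221  → 251.9208 mm³

251.921


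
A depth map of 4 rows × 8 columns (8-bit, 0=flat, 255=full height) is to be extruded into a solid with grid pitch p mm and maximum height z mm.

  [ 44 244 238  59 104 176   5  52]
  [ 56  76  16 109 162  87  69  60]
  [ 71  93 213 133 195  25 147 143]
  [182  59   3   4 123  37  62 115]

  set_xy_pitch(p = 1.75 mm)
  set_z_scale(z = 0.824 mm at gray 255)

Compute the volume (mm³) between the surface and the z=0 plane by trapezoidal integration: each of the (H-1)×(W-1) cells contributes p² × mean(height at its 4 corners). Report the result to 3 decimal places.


21.230

height_mm = gray/255 × 0.824; cell vol = 1.75² × mean(4 corners)
unit = 1.75² × 0.824 / (4×255) = 0.00247402 mm³ per gray-sum
row 0: Σ corner-gray over 7 cells = 2902  → 7.1796
row 1: Σ corner-gray over 7 cells = 2980  → 7.3726
row 2: Σ corner-gray over 7 cells = 2699  → 6.6774
Σ rows: total corner-gray = 8581  → 21.2296 mm³


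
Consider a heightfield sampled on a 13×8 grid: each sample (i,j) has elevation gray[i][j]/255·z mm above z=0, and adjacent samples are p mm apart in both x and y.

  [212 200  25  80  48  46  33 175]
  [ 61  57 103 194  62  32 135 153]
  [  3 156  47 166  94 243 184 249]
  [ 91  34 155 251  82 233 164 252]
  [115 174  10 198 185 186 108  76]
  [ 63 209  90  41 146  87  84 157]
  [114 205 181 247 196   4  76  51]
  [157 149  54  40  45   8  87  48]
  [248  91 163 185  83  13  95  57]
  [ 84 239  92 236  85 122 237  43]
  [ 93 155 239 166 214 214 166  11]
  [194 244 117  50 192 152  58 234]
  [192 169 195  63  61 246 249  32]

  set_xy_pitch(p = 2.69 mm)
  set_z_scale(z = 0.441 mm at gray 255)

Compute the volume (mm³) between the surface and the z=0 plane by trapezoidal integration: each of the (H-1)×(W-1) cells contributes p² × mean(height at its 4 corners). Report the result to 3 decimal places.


136.996

height_mm = gray/255 × 0.441; cell vol = 2.69² × mean(4 corners)
unit = 2.69² × 0.441 / (4×255) = 0.00312855 mm³ per gray-sum
row 0: Σ corner-gray over 7 cells = 2631  → 8.2312
row 1: Σ corner-gray over 7 cells = 3412  → 10.6746
row 2: Σ corner-gray over 7 cells = 4213  → 13.1806
row 3: Σ corner-gray over 7 cells = 4094  → 12.8083
row 4: Σ corner-gray over 7 cells = 3447  → 10.7841
row 5: Σ corner-gray over 7 cells = 3517  → 11.0031
row 6: Σ corner-gray over 7 cells = 2954  → 9.2417
row 7: Σ corner-gray over 7 cells = 2536  → 7.9340
row 8: Σ corner-gray over 7 cells = 3714  → 11.6194
row 9: Σ corner-gray over 7 cells = 4561  → 14.2693
row 10: Σ corner-gray over 7 cells = 4466  → 13.9721
row 11: Σ corner-gray over 7 cells = 4244  → 13.2776
Σ rows: total corner-gray = 43789  → 136.9960 mm³


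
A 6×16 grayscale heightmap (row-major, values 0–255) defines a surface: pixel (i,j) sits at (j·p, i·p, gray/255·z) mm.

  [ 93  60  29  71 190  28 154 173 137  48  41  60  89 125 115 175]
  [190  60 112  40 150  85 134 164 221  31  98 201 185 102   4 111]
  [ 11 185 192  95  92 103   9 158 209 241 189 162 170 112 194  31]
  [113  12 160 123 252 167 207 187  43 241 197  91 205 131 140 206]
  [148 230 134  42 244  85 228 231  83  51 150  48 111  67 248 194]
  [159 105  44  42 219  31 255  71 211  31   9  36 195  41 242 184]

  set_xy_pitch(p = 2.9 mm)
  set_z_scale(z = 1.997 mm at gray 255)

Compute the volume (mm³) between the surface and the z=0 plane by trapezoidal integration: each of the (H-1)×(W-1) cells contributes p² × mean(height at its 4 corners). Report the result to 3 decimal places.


height_mm = gray/255 × 1.997; cell vol = 2.9² × mean(4 corners)
unit = 2.9² × 1.997 / (4×255) = 0.0164655 mm³ per gray-sum
row 0: Σ corner-gray over 15 cells = 6383  → 105.0990
row 1: Σ corner-gray over 15 cells = 7739  → 127.4262
row 2: Σ corner-gray over 15 cells = 8895  → 146.4603
row 3: Σ corner-gray over 15 cells = 8877  → 146.1639
row 4: Σ corner-gray over 15 cells = 7653  → 126.0102
Σ rows: total corner-gray = 39547  → 651.1596 mm³

651.160


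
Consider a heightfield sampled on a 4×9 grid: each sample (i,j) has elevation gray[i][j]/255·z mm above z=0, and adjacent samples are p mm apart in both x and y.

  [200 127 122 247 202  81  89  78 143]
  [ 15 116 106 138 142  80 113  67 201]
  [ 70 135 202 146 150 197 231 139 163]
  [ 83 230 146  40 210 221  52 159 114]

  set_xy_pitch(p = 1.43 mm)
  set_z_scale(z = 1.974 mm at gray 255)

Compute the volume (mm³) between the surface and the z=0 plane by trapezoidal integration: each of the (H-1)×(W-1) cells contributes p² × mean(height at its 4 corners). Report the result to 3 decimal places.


52.611

height_mm = gray/255 × 1.974; cell vol = 1.43² × mean(4 corners)
unit = 1.43² × 1.974 / (4×255) = 0.00395748 mm³ per gray-sum
row 0: Σ corner-gray over 8 cells = 3975  → 15.7310
row 1: Σ corner-gray over 8 cells = 4373  → 17.3061
row 2: Σ corner-gray over 8 cells = 4946  → 19.5737
Σ rows: total corner-gray = 13294  → 52.6108 mm³


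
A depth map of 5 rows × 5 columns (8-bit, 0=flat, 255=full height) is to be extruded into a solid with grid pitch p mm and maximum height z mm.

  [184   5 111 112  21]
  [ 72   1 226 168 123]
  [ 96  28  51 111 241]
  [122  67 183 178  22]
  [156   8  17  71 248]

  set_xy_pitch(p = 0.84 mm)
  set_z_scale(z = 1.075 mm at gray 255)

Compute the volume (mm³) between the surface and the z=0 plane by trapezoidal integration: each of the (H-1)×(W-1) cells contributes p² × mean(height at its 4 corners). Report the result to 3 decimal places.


height_mm = gray/255 × 1.075; cell vol = 0.84² × mean(4 corners)
unit = 0.84² × 1.075 / (4×255) = 0.000743647 mm³ per gray-sum
row 0: Σ corner-gray over 4 cells = 1646  → 1.2240
row 1: Σ corner-gray over 4 cells = 1702  → 1.2657
row 2: Σ corner-gray over 4 cells = 1717  → 1.2768
row 3: Σ corner-gray over 4 cells = 1596  → 1.1869
Σ rows: total corner-gray = 6661  → 4.9534 mm³

4.953


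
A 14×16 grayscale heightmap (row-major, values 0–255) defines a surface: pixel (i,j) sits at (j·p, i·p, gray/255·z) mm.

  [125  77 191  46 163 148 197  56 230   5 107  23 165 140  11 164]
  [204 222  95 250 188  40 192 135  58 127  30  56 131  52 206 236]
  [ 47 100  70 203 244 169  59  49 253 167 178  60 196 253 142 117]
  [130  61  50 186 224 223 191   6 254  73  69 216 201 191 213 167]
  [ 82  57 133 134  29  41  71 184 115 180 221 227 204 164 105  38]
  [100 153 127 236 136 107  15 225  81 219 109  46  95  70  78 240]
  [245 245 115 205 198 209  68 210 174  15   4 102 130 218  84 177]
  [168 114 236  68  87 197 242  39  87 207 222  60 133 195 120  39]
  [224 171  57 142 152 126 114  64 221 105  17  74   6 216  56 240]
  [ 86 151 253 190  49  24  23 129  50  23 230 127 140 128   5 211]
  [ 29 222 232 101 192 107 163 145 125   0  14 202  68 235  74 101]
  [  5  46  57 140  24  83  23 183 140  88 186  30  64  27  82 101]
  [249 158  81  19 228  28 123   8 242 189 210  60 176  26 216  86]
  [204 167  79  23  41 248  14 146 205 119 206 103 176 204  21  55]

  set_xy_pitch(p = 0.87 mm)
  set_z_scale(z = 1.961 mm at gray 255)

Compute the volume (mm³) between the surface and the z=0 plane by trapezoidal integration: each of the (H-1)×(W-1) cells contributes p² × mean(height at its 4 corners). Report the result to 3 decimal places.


height_mm = gray/255 × 1.961; cell vol = 0.87² × mean(4 corners)
unit = 0.87² × 1.961 / (4×255) = 0.00145518 mm³ per gray-sum
row 0: Σ corner-gray over 15 cells = 7411  → 10.7843
row 1: Σ corner-gray over 15 cells = 8454  → 12.3021
row 2: Σ corner-gray over 15 cells = 9063  → 13.1883
row 3: Σ corner-gray over 15 cells = 8463  → 12.3152
row 4: Σ corner-gray over 15 cells = 7584  → 11.0361
row 5: Σ corner-gray over 15 cells = 8110  → 11.8015
row 6: Σ corner-gray over 15 cells = 8597  → 12.5102
row 7: Σ corner-gray over 15 cells = 7727  → 11.2442
row 8: Σ corner-gray over 15 cells = 6847  → 9.9636
row 9: Σ corner-gray over 15 cells = 7231  → 10.5224
row 10: Σ corner-gray over 15 cells = 6342  → 9.2287
row 11: Σ corner-gray over 15 cells = 6315  → 9.1894
row 12: Σ corner-gray over 15 cells = 7626  → 11.0972
Σ rows: total corner-gray = 99770  → 145.1830 mm³

145.183


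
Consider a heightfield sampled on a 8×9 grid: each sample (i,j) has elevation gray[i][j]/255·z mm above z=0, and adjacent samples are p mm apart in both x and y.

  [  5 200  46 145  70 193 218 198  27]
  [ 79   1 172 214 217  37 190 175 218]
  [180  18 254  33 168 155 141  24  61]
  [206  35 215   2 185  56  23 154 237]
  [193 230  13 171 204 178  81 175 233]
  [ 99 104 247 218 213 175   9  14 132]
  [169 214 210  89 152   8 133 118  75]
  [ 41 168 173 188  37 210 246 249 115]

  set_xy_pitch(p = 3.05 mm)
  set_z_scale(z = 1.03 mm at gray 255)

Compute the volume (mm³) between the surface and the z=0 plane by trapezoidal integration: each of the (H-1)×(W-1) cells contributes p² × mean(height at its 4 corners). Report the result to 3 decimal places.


height_mm = gray/255 × 1.03; cell vol = 3.05² × mean(4 corners)
unit = 3.05² × 1.03 / (4×255) = 0.0093937 mm³ per gray-sum
row 0: Σ corner-gray over 8 cells = 4481  → 42.0932
row 1: Σ corner-gray over 8 cells = 4136  → 38.8523
row 2: Σ corner-gray over 8 cells = 3610  → 33.9113
row 3: Σ corner-gray over 8 cells = 4313  → 40.5150
row 4: Σ corner-gray over 8 cells = 4721  → 44.3477
row 5: Σ corner-gray over 8 cells = 4283  → 40.2332
row 6: Σ corner-gray over 8 cells = 4790  → 44.9958
Σ rows: total corner-gray = 30334  → 284.9485 mm³

284.949


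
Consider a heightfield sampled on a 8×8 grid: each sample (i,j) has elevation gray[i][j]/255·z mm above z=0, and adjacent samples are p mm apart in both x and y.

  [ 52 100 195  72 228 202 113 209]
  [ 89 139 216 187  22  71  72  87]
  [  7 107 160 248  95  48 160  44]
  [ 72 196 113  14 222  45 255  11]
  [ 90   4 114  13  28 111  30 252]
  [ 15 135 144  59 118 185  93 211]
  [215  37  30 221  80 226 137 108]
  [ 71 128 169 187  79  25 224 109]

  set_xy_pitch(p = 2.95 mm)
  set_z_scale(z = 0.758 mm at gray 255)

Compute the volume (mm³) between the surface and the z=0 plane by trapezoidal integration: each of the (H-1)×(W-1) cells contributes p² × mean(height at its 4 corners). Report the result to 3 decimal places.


147.626

height_mm = gray/255 × 0.758; cell vol = 2.95² × mean(4 corners)
unit = 2.95² × 0.758 / (4×255) = 0.00646715 mm³ per gray-sum
row 0: Σ corner-gray over 7 cells = 3671  → 23.7409
row 1: Σ corner-gray over 7 cells = 3277  → 21.1929
row 2: Σ corner-gray over 7 cells = 3460  → 22.3763
row 3: Σ corner-gray over 7 cells = 2715  → 17.5583
row 4: Σ corner-gray over 7 cells = 2636  → 17.0474
row 5: Σ corner-gray over 7 cells = 3479  → 22.4992
row 6: Σ corner-gray over 7 cells = 3589  → 23.2106
Σ rows: total corner-gray = 22827  → 147.6257 mm³


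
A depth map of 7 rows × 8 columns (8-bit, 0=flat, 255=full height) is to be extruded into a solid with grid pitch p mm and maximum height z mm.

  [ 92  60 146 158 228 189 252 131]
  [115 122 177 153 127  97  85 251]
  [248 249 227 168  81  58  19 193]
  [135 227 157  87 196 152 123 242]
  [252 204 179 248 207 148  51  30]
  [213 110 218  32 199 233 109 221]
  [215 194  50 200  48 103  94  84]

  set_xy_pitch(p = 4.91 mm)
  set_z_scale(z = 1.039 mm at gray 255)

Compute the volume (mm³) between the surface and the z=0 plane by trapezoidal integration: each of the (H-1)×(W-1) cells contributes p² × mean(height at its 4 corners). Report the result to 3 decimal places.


627.141

height_mm = gray/255 × 1.039; cell vol = 4.91² × mean(4 corners)
unit = 4.91² × 1.039 / (4×255) = 0.0245572 mm³ per gray-sum
row 0: Σ corner-gray over 7 cells = 4177  → 102.5753
row 1: Σ corner-gray over 7 cells = 3933  → 96.5834
row 2: Σ corner-gray over 7 cells = 4306  → 105.7432
row 3: Σ corner-gray over 7 cells = 4617  → 113.3805
row 4: Σ corner-gray over 7 cells = 4592  → 112.7665
row 5: Σ corner-gray over 7 cells = 3913  → 96.0922
Σ rows: total corner-gray = 25538  → 627.1411 mm³


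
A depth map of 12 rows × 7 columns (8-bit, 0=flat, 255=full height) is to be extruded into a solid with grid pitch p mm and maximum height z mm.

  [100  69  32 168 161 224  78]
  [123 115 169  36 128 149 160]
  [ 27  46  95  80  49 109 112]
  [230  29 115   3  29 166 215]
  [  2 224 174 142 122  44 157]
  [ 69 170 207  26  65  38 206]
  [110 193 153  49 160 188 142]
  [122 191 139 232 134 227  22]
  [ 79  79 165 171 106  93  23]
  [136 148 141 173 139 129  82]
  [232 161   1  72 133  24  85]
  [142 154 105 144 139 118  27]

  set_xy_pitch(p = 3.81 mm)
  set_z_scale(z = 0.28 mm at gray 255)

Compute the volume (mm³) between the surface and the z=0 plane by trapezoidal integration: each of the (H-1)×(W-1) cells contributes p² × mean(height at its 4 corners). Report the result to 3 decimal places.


124.992

height_mm = gray/255 × 0.28; cell vol = 3.81² × mean(4 corners)
unit = 3.81² × 0.28 / (4×255) = 0.00398481 mm³ per gray-sum
row 0: Σ corner-gray over 6 cells = 2963  → 11.8070
row 1: Σ corner-gray over 6 cells = 2374  → 9.4599
row 2: Σ corner-gray over 6 cells = 2026  → 8.0732
row 3: Σ corner-gray over 6 cells = 2700  → 10.7590
row 4: Σ corner-gray over 6 cells = 2858  → 11.3886
row 5: Σ corner-gray over 6 cells = 3025  → 12.0541
row 6: Σ corner-gray over 6 cells = 3728  → 14.8554
row 7: Σ corner-gray over 6 cells = 3320  → 13.2296
row 8: Σ corner-gray over 6 cells = 3008  → 11.9863
row 9: Σ corner-gray over 6 cells = 2777  → 11.0658
row 10: Σ corner-gray over 6 cells = 2588  → 10.3127
Σ rows: total corner-gray = 31367  → 124.9916 mm³


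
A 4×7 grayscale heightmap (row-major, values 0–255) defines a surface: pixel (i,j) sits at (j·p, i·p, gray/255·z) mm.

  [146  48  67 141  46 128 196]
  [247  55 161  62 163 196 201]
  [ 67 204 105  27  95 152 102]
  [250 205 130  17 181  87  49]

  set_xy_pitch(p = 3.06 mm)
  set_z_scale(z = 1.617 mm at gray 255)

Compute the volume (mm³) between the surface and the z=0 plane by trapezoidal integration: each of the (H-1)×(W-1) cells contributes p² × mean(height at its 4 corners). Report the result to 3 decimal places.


height_mm = gray/255 × 1.617; cell vol = 3.06² × mean(4 corners)
unit = 3.06² × 1.617 / (4×255) = 0.0148441 mm³ per gray-sum
row 0: Σ corner-gray over 6 cells = 2924  → 43.4040
row 1: Σ corner-gray over 6 cells = 3057  → 45.3783
row 2: Σ corner-gray over 6 cells = 2874  → 42.6618
Σ rows: total corner-gray = 8855  → 131.4442 mm³

131.444


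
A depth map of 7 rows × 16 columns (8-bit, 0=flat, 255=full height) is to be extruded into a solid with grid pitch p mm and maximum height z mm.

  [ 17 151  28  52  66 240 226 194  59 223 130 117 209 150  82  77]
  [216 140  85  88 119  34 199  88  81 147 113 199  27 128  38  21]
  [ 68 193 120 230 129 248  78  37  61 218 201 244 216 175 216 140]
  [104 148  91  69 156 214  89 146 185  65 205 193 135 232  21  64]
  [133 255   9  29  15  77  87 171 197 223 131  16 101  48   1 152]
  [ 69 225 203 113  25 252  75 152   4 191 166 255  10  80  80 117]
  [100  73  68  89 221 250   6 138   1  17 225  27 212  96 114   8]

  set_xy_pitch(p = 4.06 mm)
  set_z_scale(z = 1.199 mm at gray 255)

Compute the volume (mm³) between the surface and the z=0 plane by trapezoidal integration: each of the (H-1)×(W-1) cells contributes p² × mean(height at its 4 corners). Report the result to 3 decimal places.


height_mm = gray/255 × 1.199; cell vol = 4.06² × mean(4 corners)
unit = 4.06² × 1.199 / (4×255) = 0.0193763 mm³ per gray-sum
row 0: Σ corner-gray over 15 cells = 7157  → 138.6763
row 1: Σ corner-gray over 15 cells = 8149  → 157.8976
row 2: Σ corner-gray over 15 cells = 9006  → 174.5030
row 3: Σ corner-gray over 15 cells = 7071  → 137.0099
row 4: Σ corner-gray over 15 cells = 6853  → 132.7859
row 5: Σ corner-gray over 15 cells = 7030  → 136.2155
Σ rows: total corner-gray = 45266  → 877.0881 mm³

877.088


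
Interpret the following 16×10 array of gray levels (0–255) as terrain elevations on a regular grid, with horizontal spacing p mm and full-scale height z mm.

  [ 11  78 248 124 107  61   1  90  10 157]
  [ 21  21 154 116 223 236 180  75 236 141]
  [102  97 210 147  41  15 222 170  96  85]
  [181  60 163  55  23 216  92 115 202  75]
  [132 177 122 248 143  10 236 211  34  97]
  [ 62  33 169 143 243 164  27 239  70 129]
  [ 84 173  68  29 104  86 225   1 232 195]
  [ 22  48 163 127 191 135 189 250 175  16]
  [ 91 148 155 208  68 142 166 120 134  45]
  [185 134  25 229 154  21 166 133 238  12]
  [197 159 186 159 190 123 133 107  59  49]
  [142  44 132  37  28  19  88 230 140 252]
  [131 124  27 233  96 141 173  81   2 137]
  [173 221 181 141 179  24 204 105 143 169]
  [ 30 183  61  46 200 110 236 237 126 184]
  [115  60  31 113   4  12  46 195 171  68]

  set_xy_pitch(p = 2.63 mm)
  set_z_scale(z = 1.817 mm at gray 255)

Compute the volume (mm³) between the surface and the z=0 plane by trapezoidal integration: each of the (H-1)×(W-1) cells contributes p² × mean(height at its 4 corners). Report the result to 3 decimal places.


height_mm = gray/255 × 1.817; cell vol = 2.63² × mean(4 corners)
unit = 2.63² × 1.817 / (4×255) = 0.0123216 mm³ per gray-sum
row 0: Σ corner-gray over 9 cells = 4250  → 52.3667
row 1: Σ corner-gray over 9 cells = 4827  → 59.4762
row 2: Σ corner-gray over 9 cells = 4291  → 52.8719
row 3: Σ corner-gray over 9 cells = 4699  → 57.8991
row 4: Σ corner-gray over 9 cells = 4958  → 61.0904
row 5: Σ corner-gray over 9 cells = 4482  → 55.2253
row 6: Σ corner-gray over 9 cells = 4709  → 58.0223
row 7: Σ corner-gray over 9 cells = 5012  → 61.7557
row 8: Σ corner-gray over 9 cells = 4815  → 59.3284
row 9: Σ corner-gray over 9 cells = 4875  → 60.0677
row 10: Σ corner-gray over 9 cells = 4308  → 53.0813
row 11: Σ corner-gray over 9 cells = 3852  → 47.4627
row 12: Σ corner-gray over 9 cells = 4760  → 58.6507
row 13: Σ corner-gray over 9 cells = 5350  → 65.9204
row 14: Σ corner-gray over 9 cells = 4059  → 50.0133
Σ rows: total corner-gray = 69247  → 853.2322 mm³

853.232


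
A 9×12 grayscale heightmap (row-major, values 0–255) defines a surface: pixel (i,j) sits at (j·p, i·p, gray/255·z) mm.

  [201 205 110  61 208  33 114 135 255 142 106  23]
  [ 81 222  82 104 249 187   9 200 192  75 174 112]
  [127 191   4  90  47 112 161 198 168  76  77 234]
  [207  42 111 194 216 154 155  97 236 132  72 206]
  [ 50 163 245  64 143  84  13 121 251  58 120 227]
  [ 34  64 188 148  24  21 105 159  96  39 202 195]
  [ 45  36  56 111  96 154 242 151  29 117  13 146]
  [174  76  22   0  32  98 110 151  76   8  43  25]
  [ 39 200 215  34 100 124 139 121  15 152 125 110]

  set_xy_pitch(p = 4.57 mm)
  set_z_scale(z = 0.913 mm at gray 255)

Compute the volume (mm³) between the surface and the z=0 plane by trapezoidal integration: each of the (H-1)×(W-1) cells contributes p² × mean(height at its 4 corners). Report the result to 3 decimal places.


height_mm = gray/255 × 0.913; cell vol = 4.57² × mean(4 corners)
unit = 4.57² × 0.913 / (4×255) = 0.018694 mm³ per gray-sum
row 0: Σ corner-gray over 11 cells = 6143  → 114.8374
row 1: Σ corner-gray over 11 cells = 5790  → 108.2385
row 2: Σ corner-gray over 11 cells = 5840  → 109.1732
row 3: Σ corner-gray over 11 cells = 6032  → 112.7624
row 4: Σ corner-gray over 11 cells = 5122  → 95.7508
row 5: Σ corner-gray over 11 cells = 4522  → 84.5344
row 6: Σ corner-gray over 11 cells = 3632  → 67.8967
row 7: Σ corner-gray over 11 cells = 4030  → 75.3370
Σ rows: total corner-gray = 41111  → 768.5304 mm³

768.530


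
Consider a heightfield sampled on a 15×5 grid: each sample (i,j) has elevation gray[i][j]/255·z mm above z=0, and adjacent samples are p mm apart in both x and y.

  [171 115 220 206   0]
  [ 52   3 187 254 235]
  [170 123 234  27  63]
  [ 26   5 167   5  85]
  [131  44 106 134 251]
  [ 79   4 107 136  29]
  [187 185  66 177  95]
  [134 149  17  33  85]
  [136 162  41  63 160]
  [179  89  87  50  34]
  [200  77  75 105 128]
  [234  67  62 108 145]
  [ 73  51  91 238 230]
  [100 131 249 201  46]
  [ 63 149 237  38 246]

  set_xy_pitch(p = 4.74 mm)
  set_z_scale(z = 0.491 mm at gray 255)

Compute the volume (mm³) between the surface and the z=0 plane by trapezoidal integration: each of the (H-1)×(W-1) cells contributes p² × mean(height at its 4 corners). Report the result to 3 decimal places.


height_mm = gray/255 × 0.491; cell vol = 4.74² × mean(4 corners)
unit = 4.74² × 0.491 / (4×255) = 0.0108153 mm³ per gray-sum
row 0: Σ corner-gray over 4 cells = 2428  → 26.2595
row 1: Σ corner-gray over 4 cells = 2176  → 23.5341
row 2: Σ corner-gray over 4 cells = 1466  → 15.8552
row 3: Σ corner-gray over 4 cells = 1415  → 15.3036
row 4: Σ corner-gray over 4 cells = 1552  → 16.7853
row 5: Σ corner-gray over 4 cells = 1740  → 18.8186
row 6: Σ corner-gray over 4 cells = 1755  → 18.9808
row 7: Σ corner-gray over 4 cells = 1445  → 15.6281
row 8: Σ corner-gray over 4 cells = 1493  → 16.1472
row 9: Σ corner-gray over 4 cells = 1507  → 16.2986
row 10: Σ corner-gray over 4 cells = 1695  → 18.3319
row 11: Σ corner-gray over 4 cells = 1916  → 20.7221
row 12: Σ corner-gray over 4 cells = 2371  → 25.6430
row 13: Σ corner-gray over 4 cells = 2465  → 26.6597
Σ rows: total corner-gray = 25424  → 274.9678 mm³

274.968


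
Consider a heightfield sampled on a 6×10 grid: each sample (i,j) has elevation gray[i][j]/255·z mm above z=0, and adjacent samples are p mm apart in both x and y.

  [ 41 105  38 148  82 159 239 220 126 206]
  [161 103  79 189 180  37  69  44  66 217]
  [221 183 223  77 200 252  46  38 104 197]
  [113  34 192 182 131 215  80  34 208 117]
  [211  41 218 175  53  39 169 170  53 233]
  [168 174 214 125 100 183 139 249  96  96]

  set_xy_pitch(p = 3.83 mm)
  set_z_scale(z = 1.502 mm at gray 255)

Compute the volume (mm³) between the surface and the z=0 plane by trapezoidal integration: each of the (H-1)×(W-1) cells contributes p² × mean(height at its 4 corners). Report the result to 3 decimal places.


513.686

height_mm = gray/255 × 1.502; cell vol = 3.83² × mean(4 corners)
unit = 3.83² × 1.502 / (4×255) = 0.0216007 mm³ per gray-sum
row 0: Σ corner-gray over 9 cells = 4393  → 94.8918
row 1: Σ corner-gray over 9 cells = 4576  → 98.8447
row 2: Σ corner-gray over 9 cells = 5046  → 108.9970
row 3: Σ corner-gray over 9 cells = 4662  → 100.7023
row 4: Σ corner-gray over 9 cells = 5104  → 110.2498
Σ rows: total corner-gray = 23781  → 513.6856 mm³


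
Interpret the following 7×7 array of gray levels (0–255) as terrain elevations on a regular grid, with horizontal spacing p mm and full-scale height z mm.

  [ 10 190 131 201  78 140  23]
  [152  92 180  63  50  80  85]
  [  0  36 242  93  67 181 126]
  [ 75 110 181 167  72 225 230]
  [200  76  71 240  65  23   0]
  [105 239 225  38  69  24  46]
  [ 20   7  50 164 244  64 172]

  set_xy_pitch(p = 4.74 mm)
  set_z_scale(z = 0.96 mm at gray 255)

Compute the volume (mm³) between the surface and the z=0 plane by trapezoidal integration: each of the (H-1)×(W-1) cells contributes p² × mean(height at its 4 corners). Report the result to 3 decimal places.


height_mm = gray/255 × 0.96; cell vol = 4.74² × mean(4 corners)
unit = 4.74² × 0.96 / (4×255) = 0.021146 mm³ per gray-sum
row 0: Σ corner-gray over 6 cells = 2680  → 56.6712
row 1: Σ corner-gray over 6 cells = 2531  → 53.5205
row 2: Σ corner-gray over 6 cells = 3179  → 67.2231
row 3: Σ corner-gray over 6 cells = 2965  → 62.6978
row 4: Σ corner-gray over 6 cells = 2491  → 52.6746
row 5: Σ corner-gray over 6 cells = 2591  → 54.7892
Σ rows: total corner-gray = 16437  → 347.5764 mm³

347.576
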